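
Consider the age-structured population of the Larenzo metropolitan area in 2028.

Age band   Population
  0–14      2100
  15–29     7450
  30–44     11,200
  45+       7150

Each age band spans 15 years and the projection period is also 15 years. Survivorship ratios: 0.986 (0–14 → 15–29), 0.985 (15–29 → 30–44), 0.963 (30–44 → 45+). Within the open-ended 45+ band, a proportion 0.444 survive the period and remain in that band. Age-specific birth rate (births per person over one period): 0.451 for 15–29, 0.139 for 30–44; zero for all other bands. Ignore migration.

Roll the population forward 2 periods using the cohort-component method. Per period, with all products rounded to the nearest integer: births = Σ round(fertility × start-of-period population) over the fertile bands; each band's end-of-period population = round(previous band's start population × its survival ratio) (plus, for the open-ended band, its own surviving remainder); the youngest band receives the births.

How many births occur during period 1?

Period 1:
Births: 7450 * 0.451 = 3360 ; 11200 * 0.139 = 1557 — total 4917
15–29: 2100 * 0.986 = 2071
30–44: 7450 * 0.985 = 7338
45+: 11200 * 0.963 + 7150 * 0.444 = 10786 + 3175 = 13961
→ [4917, 2071, 7338, 13961]

4917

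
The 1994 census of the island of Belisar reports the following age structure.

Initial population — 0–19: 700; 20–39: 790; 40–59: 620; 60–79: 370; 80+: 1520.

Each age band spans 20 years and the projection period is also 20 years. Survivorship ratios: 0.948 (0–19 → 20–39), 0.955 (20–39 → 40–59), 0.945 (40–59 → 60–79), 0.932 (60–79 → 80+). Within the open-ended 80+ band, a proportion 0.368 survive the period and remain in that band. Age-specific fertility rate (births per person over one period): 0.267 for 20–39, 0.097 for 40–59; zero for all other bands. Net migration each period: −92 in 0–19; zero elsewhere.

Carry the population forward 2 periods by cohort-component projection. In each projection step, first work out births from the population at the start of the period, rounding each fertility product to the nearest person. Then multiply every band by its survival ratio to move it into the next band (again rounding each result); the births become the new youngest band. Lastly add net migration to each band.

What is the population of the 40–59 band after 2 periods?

634

Numbering the groups 1..5 from youngest to oldest:
— Period 1 —
Births: 790 × 0.267 = 211, 620 × 0.097 = 60 ⇒ total 271
Group 2: 700 × 0.948 = 664
Group 3: 790 × 0.955 = 754
Group 4: 620 × 0.945 = 586
Group 5: 370 × 0.932 + 1520 × 0.368 = 345 + 559 = 904
Net migration: Group 1 − 92 → 179
End of period: [179, 664, 754, 586, 904]
— Period 2 —
Births: 664 × 0.267 = 177, 754 × 0.097 = 73 ⇒ total 250
Group 2: 179 × 0.948 = 170
Group 3: 664 × 0.955 = 634
Group 4: 754 × 0.945 = 713
Group 5: 586 × 0.932 + 904 × 0.368 = 546 + 333 = 879
Net migration: Group 1 − 92 → 158
End of period: [158, 170, 634, 713, 879]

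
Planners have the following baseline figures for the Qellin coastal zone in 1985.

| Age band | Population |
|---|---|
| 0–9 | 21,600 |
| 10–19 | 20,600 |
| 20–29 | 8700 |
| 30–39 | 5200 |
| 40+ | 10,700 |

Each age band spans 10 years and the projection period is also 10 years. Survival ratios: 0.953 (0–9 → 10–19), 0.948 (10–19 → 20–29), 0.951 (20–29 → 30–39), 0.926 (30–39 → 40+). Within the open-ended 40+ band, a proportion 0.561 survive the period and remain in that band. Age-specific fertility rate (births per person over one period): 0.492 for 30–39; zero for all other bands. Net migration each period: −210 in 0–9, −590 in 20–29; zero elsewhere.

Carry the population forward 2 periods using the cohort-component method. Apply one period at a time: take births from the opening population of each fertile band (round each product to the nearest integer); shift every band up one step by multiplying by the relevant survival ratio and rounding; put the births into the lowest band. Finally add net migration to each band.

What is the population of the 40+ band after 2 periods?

13731

Let group 1 be 0–9 through group 5 = 40+.
— Period 1 —
Births: 5200 × 0.492 = 2558
Group 2: 21600 × 0.953 = 20585
Group 3: 20600 × 0.948 = 19529
Group 4: 8700 × 0.951 = 8274
Group 5: 5200 × 0.926 + 10700 × 0.561 = 4815 + 6003 = 10818
Net migration: Group 1 − 210 → 2348; Group 3 − 590 → 18939
Population now: 0–9=2348, 10–19=20585, 20–29=18939, 30–39=8274, 40+=10818
— Period 2 —
Births: 8274 × 0.492 = 4071
Group 2: 2348 × 0.953 = 2238
Group 3: 20585 × 0.948 = 19515
Group 4: 18939 × 0.951 = 18011
Group 5: 8274 × 0.926 + 10818 × 0.561 = 7662 + 6069 = 13731
Net migration: Group 1 − 210 → 3861; Group 3 − 590 → 18925
Population now: 0–9=3861, 10–19=2238, 20–29=18925, 30–39=18011, 40+=13731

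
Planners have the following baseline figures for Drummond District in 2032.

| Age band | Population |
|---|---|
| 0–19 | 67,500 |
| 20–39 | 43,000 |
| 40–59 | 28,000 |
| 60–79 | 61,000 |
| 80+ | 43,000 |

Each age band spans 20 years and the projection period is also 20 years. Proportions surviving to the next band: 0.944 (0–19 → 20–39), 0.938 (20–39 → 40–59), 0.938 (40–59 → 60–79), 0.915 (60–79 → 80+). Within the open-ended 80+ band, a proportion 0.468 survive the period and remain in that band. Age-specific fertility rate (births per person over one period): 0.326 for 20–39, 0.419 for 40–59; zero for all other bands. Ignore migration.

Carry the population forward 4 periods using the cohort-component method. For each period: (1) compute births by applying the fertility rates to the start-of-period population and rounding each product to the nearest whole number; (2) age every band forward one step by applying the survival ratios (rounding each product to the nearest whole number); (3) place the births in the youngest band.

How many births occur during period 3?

32967

Call the groups 1 to 5, youngest first.
After projecting period 1:
Births: 43000 × 0.326 = 14018, 28000 × 0.419 = 11732 → 25750
Group 2: 67500 × 0.944 = 63720
Group 3: 43000 × 0.938 = 40334
Group 4: 28000 × 0.938 = 26264
Group 5: 61000 × 0.915 + 43000 × 0.468 = 55815 + 20124 = 75939
End of period: [25750, 63720, 40334, 26264, 75939]
After projecting period 2:
Births: 63720 × 0.326 = 20773, 40334 × 0.419 = 16900 → 37673
Group 2: 25750 × 0.944 = 24308
Group 3: 63720 × 0.938 = 59769
Group 4: 40334 × 0.938 = 37833
Group 5: 26264 × 0.915 + 75939 × 0.468 = 24032 + 35539 = 59571
End of period: [37673, 24308, 59769, 37833, 59571]
After projecting period 3:
Births: 24308 × 0.326 = 7924, 59769 × 0.419 = 25043 → 32967
Group 2: 37673 × 0.944 = 35563
Group 3: 24308 × 0.938 = 22801
Group 4: 59769 × 0.938 = 56063
Group 5: 37833 × 0.915 + 59571 × 0.468 = 34617 + 27879 = 62496
End of period: [32967, 35563, 22801, 56063, 62496]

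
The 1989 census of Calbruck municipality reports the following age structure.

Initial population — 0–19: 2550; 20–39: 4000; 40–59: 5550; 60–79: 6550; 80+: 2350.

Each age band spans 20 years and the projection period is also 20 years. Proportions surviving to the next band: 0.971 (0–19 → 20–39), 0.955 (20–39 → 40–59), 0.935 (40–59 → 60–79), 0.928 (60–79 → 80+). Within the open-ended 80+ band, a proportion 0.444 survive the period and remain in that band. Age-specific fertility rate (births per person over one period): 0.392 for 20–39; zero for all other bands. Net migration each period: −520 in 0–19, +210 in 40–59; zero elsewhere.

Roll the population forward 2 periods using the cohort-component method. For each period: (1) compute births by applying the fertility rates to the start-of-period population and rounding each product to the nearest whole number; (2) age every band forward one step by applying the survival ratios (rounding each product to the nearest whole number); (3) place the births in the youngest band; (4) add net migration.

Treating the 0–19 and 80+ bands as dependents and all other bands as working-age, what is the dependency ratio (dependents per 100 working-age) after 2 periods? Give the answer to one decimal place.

Let band 1 be 0–19 through band 5 = 80+.
[period 1]
Births: 4000 × 0.392 = 1568
Band 2: 2550 × 0.971 = 2476
Band 3: 4000 × 0.955 = 3820
Band 4: 5550 × 0.935 = 5189
Band 5: 6550 × 0.928 + 2350 × 0.444 = 6078 + 1043 = 7121
Net migration: Band 1 − 520 → 1048; Band 3 + 210 → 4030
End of period: [1048, 2476, 4030, 5189, 7121]
[period 2]
Births: 2476 × 0.392 = 971
Band 2: 1048 × 0.971 = 1018
Band 3: 2476 × 0.955 = 2365
Band 4: 4030 × 0.935 = 3768
Band 5: 5189 × 0.928 + 7121 × 0.444 = 4815 + 3162 = 7977
Net migration: Band 1 − 520 → 451; Band 3 + 210 → 2575
End of period: [451, 1018, 2575, 3768, 7977]
Dependents (band 0–19 + band 80+) = 451 + 7977 = 8428; working-age = 7361; ratio = 8428/7361 × 100 = 114.5

114.5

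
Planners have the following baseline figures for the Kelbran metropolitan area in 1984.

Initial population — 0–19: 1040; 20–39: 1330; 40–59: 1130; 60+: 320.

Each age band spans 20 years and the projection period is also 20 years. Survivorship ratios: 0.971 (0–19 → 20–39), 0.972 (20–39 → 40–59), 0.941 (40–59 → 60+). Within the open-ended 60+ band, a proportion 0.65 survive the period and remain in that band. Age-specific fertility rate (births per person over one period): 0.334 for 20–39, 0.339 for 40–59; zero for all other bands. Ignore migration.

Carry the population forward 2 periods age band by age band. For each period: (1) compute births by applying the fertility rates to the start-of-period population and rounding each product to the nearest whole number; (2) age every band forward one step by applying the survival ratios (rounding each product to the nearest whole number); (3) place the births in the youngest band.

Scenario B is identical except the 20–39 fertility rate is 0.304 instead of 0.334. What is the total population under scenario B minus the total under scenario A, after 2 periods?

-69

(Groups numbered youngest = 1 to oldest = 4.)
[period 1]
Births: 1330 × 0.334 = 444  |  1130 × 0.339 = 383 → total 827
Group 2: 1040 × 0.971 = 1010
Group 3: 1330 × 0.972 = 1293
Group 4: 1130 × 0.941 + 320 × 0.65 = 1063 + 208 = 1271
Population now: 0–19=827, 20–39=1010, 40–59=1293, 60+=1271
[period 2]
Births: 1010 × 0.334 = 337  |  1293 × 0.339 = 438 → total 775
Group 2: 827 × 0.971 = 803
Group 3: 1010 × 0.972 = 982
Group 4: 1293 × 0.941 + 1271 × 0.65 = 1217 + 826 = 2043
Population now: 0–19=775, 20–39=803, 40–59=982, 60+=2043
Scenario A total after 2 periods: 4603
Scenario B projection —
[period 1]
Births: 1330 × 0.304 = 404  |  1130 × 0.339 = 383 → total 787
Group 2: 1040 × 0.971 = 1010
Group 3: 1330 × 0.972 = 1293
Group 4: 1130 × 0.941 + 320 × 0.65 = 1063 + 208 = 1271
Population now: 0–19=787, 20–39=1010, 40–59=1293, 60+=1271
[period 2]
Births: 1010 × 0.304 = 307  |  1293 × 0.339 = 438 → total 745
Group 2: 787 × 0.971 = 764
Group 3: 1010 × 0.972 = 982
Group 4: 1293 × 0.941 + 1271 × 0.65 = 1217 + 826 = 2043
Population now: 0–19=745, 20–39=764, 40–59=982, 60+=2043
Scenario B total after 2 periods: 4534
Difference B − A = 4534 − 4603 = -69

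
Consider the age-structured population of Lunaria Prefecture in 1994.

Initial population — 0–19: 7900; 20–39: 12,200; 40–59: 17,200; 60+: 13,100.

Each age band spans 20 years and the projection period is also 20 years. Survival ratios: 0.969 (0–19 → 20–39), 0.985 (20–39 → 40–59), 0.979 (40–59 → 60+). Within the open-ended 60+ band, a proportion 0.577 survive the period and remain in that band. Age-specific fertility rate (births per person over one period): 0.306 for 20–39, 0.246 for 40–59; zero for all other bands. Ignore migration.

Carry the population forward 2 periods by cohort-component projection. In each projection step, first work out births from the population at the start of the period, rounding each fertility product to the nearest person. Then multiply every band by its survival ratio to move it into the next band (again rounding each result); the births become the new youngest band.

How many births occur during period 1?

After projecting period 1:
Births: 12200 × 0.306 = 3733  |  17200 × 0.246 = 4231 → 7964
20–39: 7900 × 0.969 = 7655
40–59: 12200 × 0.985 = 12017
60+: 17200 × 0.979 + 13100 × 0.577 = 16839 + 7559 = 24398
Giving 7964 / 7655 / 12017 / 24398.

7964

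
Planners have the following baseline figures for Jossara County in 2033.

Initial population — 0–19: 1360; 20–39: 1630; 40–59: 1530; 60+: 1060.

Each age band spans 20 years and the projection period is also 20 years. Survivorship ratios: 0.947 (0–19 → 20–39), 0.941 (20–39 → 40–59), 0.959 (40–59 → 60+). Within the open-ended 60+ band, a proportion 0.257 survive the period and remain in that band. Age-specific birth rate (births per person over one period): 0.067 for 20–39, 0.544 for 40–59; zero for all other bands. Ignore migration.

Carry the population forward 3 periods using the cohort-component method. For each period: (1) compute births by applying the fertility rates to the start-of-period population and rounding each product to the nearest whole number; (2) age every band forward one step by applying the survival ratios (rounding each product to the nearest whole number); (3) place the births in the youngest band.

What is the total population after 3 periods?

4083

Numbering the bands 1..4 from youngest to oldest:
— Period 1 —
Births: 1630 * 0.067 = 109, 1530 * 0.544 = 832 → 941
Band 2: 1360 * 0.947 = 1288
Band 3: 1630 * 0.941 = 1534
Band 4: 1530 * 0.959 + 1060 * 0.257 = 1467 + 272 = 1739
→ [941, 1288, 1534, 1739]
— Period 2 —
Births: 1288 * 0.067 = 86, 1534 * 0.544 = 834 → 920
Band 2: 941 * 0.947 = 891
Band 3: 1288 * 0.941 = 1212
Band 4: 1534 * 0.959 + 1739 * 0.257 = 1471 + 447 = 1918
→ [920, 891, 1212, 1918]
— Period 3 —
Births: 891 * 0.067 = 60, 1212 * 0.544 = 659 → 719
Band 2: 920 * 0.947 = 871
Band 3: 891 * 0.941 = 838
Band 4: 1212 * 0.959 + 1918 * 0.257 = 1162 + 493 = 1655
→ [719, 871, 838, 1655]
Total after period 3: 719 + 871 + 838 + 1655 = 4083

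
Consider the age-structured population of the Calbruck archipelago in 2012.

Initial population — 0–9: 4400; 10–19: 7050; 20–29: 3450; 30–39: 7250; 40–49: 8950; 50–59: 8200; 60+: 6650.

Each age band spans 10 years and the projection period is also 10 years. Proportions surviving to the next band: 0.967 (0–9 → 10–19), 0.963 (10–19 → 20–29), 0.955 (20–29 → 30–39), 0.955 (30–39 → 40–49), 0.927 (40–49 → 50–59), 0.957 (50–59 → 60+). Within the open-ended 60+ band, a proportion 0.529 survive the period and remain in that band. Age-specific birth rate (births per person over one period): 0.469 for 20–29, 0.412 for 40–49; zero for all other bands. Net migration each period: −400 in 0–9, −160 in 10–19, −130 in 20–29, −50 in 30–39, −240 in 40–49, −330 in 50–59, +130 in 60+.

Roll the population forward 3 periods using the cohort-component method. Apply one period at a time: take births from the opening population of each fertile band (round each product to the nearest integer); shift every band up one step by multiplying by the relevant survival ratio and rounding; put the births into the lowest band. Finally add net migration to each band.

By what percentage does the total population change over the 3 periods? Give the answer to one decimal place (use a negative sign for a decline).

-20.0

Period 1:
Births: 3450 × 0.469 = 1618  |  8950 × 0.412 = 3687 → 5305
10–19: 4400 × 0.967 = 4255
20–29: 7050 × 0.963 = 6789
30–39: 3450 × 0.955 = 3295
40–49: 7250 × 0.955 = 6924
50–59: 8950 × 0.927 = 8297
60+: 8200 × 0.957 + 6650 × 0.529 = 7847 + 3518 = 11365
Net migration: 0–9 − 400 → 4905; 10–19 − 160 → 4095; 20–29 − 130 → 6659; 30–39 − 50 → 3245; 40–49 − 240 → 6684; 50–59 − 330 → 7967; 60+ + 130 → 11495
End of period: [4905, 4095, 6659, 3245, 6684, 7967, 11495]
Period 2:
Births: 6659 × 0.469 = 3123  |  6684 × 0.412 = 2754 → 5877
10–19: 4905 × 0.967 = 4743
20–29: 4095 × 0.963 = 3943
30–39: 6659 × 0.955 = 6359
40–49: 3245 × 0.955 = 3099
50–59: 6684 × 0.927 = 6196
60+: 7967 × 0.957 + 11495 × 0.529 = 7624 + 6081 = 13705
Net migration: 0–9 − 400 → 5477; 10–19 − 160 → 4583; 20–29 − 130 → 3813; 30–39 − 50 → 6309; 40–49 − 240 → 2859; 50–59 − 330 → 5866; 60+ + 130 → 13835
End of period: [5477, 4583, 3813, 6309, 2859, 5866, 13835]
Period 3:
Births: 3813 × 0.469 = 1788  |  2859 × 0.412 = 1178 → 2966
10–19: 5477 × 0.967 = 5296
20–29: 4583 × 0.963 = 4413
30–39: 3813 × 0.955 = 3641
40–49: 6309 × 0.955 = 6025
50–59: 2859 × 0.927 = 2650
60+: 5866 × 0.957 + 13835 × 0.529 = 5614 + 7319 = 12933
Net migration: 0–9 − 400 → 2566; 10–19 − 160 → 5136; 20–29 − 130 → 4283; 30–39 − 50 → 3591; 40–49 − 240 → 5785; 50–59 − 330 → 2320; 60+ + 130 → 13063
End of period: [2566, 5136, 4283, 3591, 5785, 2320, 13063]
Total: 45950 → 36744; change = -9206; percentage change = -20.0%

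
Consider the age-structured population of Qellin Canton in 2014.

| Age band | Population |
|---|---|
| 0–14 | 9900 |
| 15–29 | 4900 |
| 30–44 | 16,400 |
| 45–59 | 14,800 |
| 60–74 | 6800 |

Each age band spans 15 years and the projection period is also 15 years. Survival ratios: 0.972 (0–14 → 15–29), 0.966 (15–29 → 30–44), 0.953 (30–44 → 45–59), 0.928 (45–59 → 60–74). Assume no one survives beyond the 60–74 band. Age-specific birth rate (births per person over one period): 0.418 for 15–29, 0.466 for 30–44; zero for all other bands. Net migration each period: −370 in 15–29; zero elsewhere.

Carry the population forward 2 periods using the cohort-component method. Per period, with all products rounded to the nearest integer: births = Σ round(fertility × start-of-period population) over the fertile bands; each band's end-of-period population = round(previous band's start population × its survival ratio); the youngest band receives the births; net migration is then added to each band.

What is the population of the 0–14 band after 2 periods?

Numbering the groups 1..5 from youngest to oldest:
After projecting period 1:
Births: 4900 × 0.418 = 2048  |  16400 × 0.466 = 7642 → total 9690
Group 2: 9900 × 0.972 = 9623
Group 3: 4900 × 0.966 = 4733
Group 4: 16400 × 0.953 = 15629
Group 5: 14800 × 0.928 = 13734
Net migration: Group 2 − 370 → 9253
End of period: [9690, 9253, 4733, 15629, 13734]
After projecting period 2:
Births: 9253 × 0.418 = 3868  |  4733 × 0.466 = 2206 → total 6074
Group 2: 9690 × 0.972 = 9419
Group 3: 9253 × 0.966 = 8938
Group 4: 4733 × 0.953 = 4511
Group 5: 15629 × 0.928 = 14504
Net migration: Group 2 − 370 → 9049
End of period: [6074, 9049, 8938, 4511, 14504]

6074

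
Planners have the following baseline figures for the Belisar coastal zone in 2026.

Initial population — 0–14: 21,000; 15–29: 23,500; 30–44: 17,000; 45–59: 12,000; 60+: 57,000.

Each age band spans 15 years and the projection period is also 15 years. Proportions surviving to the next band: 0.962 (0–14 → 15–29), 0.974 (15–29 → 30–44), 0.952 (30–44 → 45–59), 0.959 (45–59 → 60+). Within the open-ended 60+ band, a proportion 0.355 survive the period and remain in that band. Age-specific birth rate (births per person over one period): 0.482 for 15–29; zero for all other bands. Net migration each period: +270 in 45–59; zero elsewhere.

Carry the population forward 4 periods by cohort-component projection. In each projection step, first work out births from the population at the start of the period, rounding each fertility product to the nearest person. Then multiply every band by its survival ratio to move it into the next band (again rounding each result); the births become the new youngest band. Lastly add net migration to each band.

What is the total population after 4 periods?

— Period 1 —
Births: 23500 * 0.482 = 11327
15–29: 21000 * 0.962 = 20202
30–44: 23500 * 0.974 = 22889
45–59: 17000 * 0.952 = 16184
60+: 12000 * 0.959 + 57000 * 0.355 = 11508 + 20235 = 31743
Net migration: 45–59 + 270 → 16454
Giving 11327 / 20202 / 22889 / 16454 / 31743.
— Period 2 —
Births: 20202 * 0.482 = 9737
15–29: 11327 * 0.962 = 10897
30–44: 20202 * 0.974 = 19677
45–59: 22889 * 0.952 = 21790
60+: 16454 * 0.959 + 31743 * 0.355 = 15779 + 11269 = 27048
Net migration: 45–59 + 270 → 22060
Giving 9737 / 10897 / 19677 / 22060 / 27048.
— Period 3 —
Births: 10897 * 0.482 = 5252
15–29: 9737 * 0.962 = 9367
30–44: 10897 * 0.974 = 10614
45–59: 19677 * 0.952 = 18733
60+: 22060 * 0.959 + 27048 * 0.355 = 21156 + 9602 = 30758
Net migration: 45–59 + 270 → 19003
Giving 5252 / 9367 / 10614 / 19003 / 30758.
— Period 4 —
Births: 9367 * 0.482 = 4515
15–29: 5252 * 0.962 = 5052
30–44: 9367 * 0.974 = 9123
45–59: 10614 * 0.952 = 10105
60+: 19003 * 0.959 + 30758 * 0.355 = 18224 + 10919 = 29143
Net migration: 45–59 + 270 → 10375
Giving 4515 / 5052 / 9123 / 10375 / 29143.
Total after period 4: 4515 + 5052 + 9123 + 10375 + 29143 = 58208

58208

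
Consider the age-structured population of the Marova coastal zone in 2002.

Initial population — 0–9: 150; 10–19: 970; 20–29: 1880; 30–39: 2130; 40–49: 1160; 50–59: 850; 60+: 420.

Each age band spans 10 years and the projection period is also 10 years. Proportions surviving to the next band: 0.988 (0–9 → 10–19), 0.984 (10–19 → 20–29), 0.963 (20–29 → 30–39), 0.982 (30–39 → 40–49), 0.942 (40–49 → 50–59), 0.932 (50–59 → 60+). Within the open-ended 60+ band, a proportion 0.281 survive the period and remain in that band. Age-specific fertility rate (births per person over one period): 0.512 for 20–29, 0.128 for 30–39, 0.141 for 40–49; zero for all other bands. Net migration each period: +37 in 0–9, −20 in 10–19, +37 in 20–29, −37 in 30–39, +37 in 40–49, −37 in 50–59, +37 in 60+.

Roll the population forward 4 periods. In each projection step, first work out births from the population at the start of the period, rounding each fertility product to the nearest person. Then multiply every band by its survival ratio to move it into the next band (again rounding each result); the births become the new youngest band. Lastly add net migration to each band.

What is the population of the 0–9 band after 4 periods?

908

Numbering the groups 1..7 from youngest to oldest:
[period 1]
Births: 1880 × 0.512 = 963  |  2130 × 0.128 = 273  |  1160 × 0.141 = 164 → 1400
Group 2: 150 × 0.988 = 148
Group 3: 970 × 0.984 = 954
Group 4: 1880 × 0.963 = 1810
Group 5: 2130 × 0.982 = 2092
Group 6: 1160 × 0.942 = 1093
Group 7: 850 × 0.932 + 420 × 0.281 = 792 + 118 = 910
Net migration: Group 1 + 37 → 1437; Group 2 − 20 → 128; Group 3 + 37 → 991; Group 4 − 37 → 1773; Group 5 + 37 → 2129; Group 6 − 37 → 1056; Group 7 + 37 → 947
Giving 1437 / 128 / 991 / 1773 / 2129 / 1056 / 947.
[period 2]
Births: 991 × 0.512 = 507  |  1773 × 0.128 = 227  |  2129 × 0.141 = 300 → 1034
Group 2: 1437 × 0.988 = 1420
Group 3: 128 × 0.984 = 126
Group 4: 991 × 0.963 = 954
Group 5: 1773 × 0.982 = 1741
Group 6: 2129 × 0.942 = 2006
Group 7: 1056 × 0.932 + 947 × 0.281 = 984 + 266 = 1250
Net migration: Group 1 + 37 → 1071; Group 2 − 20 → 1400; Group 3 + 37 → 163; Group 4 − 37 → 917; Group 5 + 37 → 1778; Group 6 − 37 → 1969; Group 7 + 37 → 1287
Giving 1071 / 1400 / 163 / 917 / 1778 / 1969 / 1287.
[period 3]
Births: 163 × 0.512 = 83  |  917 × 0.128 = 117  |  1778 × 0.141 = 251 → 451
Group 2: 1071 × 0.988 = 1058
Group 3: 1400 × 0.984 = 1378
Group 4: 163 × 0.963 = 157
Group 5: 917 × 0.982 = 900
Group 6: 1778 × 0.942 = 1675
Group 7: 1969 × 0.932 + 1287 × 0.281 = 1835 + 362 = 2197
Net migration: Group 1 + 37 → 488; Group 2 − 20 → 1038; Group 3 + 37 → 1415; Group 4 − 37 → 120; Group 5 + 37 → 937; Group 6 − 37 → 1638; Group 7 + 37 → 2234
Giving 488 / 1038 / 1415 / 120 / 937 / 1638 / 2234.
[period 4]
Births: 1415 × 0.512 = 724  |  120 × 0.128 = 15  |  937 × 0.141 = 132 → 871
Group 2: 488 × 0.988 = 482
Group 3: 1038 × 0.984 = 1021
Group 4: 1415 × 0.963 = 1363
Group 5: 120 × 0.982 = 118
Group 6: 937 × 0.942 = 883
Group 7: 1638 × 0.932 + 2234 × 0.281 = 1527 + 628 = 2155
Net migration: Group 1 + 37 → 908; Group 2 − 20 → 462; Group 3 + 37 → 1058; Group 4 − 37 → 1326; Group 5 + 37 → 155; Group 6 − 37 → 846; Group 7 + 37 → 2192
Giving 908 / 462 / 1058 / 1326 / 155 / 846 / 2192.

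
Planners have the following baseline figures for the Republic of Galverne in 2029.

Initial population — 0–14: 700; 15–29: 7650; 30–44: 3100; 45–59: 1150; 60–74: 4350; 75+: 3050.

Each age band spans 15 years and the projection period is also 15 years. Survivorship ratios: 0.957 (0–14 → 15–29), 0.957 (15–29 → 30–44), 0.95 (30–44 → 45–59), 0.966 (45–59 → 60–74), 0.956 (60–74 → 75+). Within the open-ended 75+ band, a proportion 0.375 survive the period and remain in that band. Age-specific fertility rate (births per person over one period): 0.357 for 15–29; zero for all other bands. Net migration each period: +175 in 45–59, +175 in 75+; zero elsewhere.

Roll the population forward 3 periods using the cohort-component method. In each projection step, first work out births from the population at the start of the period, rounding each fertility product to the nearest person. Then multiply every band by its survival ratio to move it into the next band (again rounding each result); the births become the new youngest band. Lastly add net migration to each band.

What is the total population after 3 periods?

15626

Numbering the groups 1..6 from youngest to oldest:
[period 1]
Births: 7650 × 0.357 = 2731
Group 2: 700 × 0.957 = 670
Group 3: 7650 × 0.957 = 7321
Group 4: 3100 × 0.95 = 2945
Group 5: 1150 × 0.966 = 1111
Group 6: 4350 × 0.956 + 3050 × 0.375 = 4159 + 1144 = 5303
Net migration: Group 4 + 175 → 3120; Group 6 + 175 → 5478
Giving 2731 / 670 / 7321 / 3120 / 1111 / 5478.
[period 2]
Births: 670 × 0.357 = 239
Group 2: 2731 × 0.957 = 2614
Group 3: 670 × 0.957 = 641
Group 4: 7321 × 0.95 = 6955
Group 5: 3120 × 0.966 = 3014
Group 6: 1111 × 0.956 + 5478 × 0.375 = 1062 + 2054 = 3116
Net migration: Group 4 + 175 → 7130; Group 6 + 175 → 3291
Giving 239 / 2614 / 641 / 7130 / 3014 / 3291.
[period 3]
Births: 2614 × 0.357 = 933
Group 2: 239 × 0.957 = 229
Group 3: 2614 × 0.957 = 2502
Group 4: 641 × 0.95 = 609
Group 5: 7130 × 0.966 = 6888
Group 6: 3014 × 0.956 + 3291 × 0.375 = 2881 + 1234 = 4115
Net migration: Group 4 + 175 → 784; Group 6 + 175 → 4290
Giving 933 / 229 / 2502 / 784 / 6888 / 4290.
Total after period 3: 933 + 229 + 2502 + 784 + 6888 + 4290 = 15626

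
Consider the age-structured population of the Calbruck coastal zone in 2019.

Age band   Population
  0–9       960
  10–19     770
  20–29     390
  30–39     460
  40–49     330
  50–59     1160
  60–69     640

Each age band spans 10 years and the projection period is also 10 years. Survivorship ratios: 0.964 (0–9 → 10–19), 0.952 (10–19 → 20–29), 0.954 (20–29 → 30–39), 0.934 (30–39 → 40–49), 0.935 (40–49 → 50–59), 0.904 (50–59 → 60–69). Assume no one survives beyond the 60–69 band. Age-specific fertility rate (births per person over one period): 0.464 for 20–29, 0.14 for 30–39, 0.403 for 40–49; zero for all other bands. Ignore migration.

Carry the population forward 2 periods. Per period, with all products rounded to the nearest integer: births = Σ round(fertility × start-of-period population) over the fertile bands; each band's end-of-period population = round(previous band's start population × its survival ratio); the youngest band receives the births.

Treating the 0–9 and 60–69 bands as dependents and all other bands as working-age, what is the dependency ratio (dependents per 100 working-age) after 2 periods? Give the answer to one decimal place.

31.3

— Period 1 —
Births: 390 × 0.464 = 181  |  460 × 0.14 = 64  |  330 × 0.403 = 133 ⇒ total 378
10–19: 960 × 0.964 = 925
20–29: 770 × 0.952 = 733
30–39: 390 × 0.954 = 372
40–49: 460 × 0.934 = 430
50–59: 330 × 0.935 = 309
60–69: 1160 × 0.904 = 1049
End of period: [378, 925, 733, 372, 430, 309, 1049]
— Period 2 —
Births: 733 × 0.464 = 340  |  372 × 0.14 = 52  |  430 × 0.403 = 173 ⇒ total 565
10–19: 378 × 0.964 = 364
20–29: 925 × 0.952 = 881
30–39: 733 × 0.954 = 699
40–49: 372 × 0.934 = 347
50–59: 430 × 0.935 = 402
60–69: 309 × 0.904 = 279
End of period: [565, 364, 881, 699, 347, 402, 279]
Dependents (band 0–9 + band 60–69) = 565 + 279 = 844; working-age = 2693; ratio = 844/2693 × 100 = 31.3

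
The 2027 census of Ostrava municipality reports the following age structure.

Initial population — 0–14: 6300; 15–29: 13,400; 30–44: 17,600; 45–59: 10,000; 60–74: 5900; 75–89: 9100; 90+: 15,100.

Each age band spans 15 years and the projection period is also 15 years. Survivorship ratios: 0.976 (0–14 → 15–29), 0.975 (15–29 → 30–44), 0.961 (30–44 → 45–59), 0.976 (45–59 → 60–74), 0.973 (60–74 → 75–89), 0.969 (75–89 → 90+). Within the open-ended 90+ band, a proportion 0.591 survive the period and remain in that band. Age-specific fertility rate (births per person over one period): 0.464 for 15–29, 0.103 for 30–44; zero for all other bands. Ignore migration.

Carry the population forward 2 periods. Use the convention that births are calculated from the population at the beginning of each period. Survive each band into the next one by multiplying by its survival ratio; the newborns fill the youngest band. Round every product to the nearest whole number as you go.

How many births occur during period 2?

4199

[period 1]
Births: 13400 × 0.464 = 6218, 17600 × 0.103 = 1813 → total 8031
15–29: 6300 × 0.976 = 6149
30–44: 13400 × 0.975 = 13065
45–59: 17600 × 0.961 = 16914
60–74: 10000 × 0.976 = 9760
75–89: 5900 × 0.973 = 5741
90+: 9100 × 0.969 + 15100 × 0.591 = 8818 + 8924 = 17742
End of period: [8031, 6149, 13065, 16914, 9760, 5741, 17742]
[period 2]
Births: 6149 × 0.464 = 2853, 13065 × 0.103 = 1346 → total 4199
15–29: 8031 × 0.976 = 7838
30–44: 6149 × 0.975 = 5995
45–59: 13065 × 0.961 = 12555
60–74: 16914 × 0.976 = 16508
75–89: 9760 × 0.973 = 9496
90+: 5741 × 0.969 + 17742 × 0.591 = 5563 + 10486 = 16049
End of period: [4199, 7838, 5995, 12555, 16508, 9496, 16049]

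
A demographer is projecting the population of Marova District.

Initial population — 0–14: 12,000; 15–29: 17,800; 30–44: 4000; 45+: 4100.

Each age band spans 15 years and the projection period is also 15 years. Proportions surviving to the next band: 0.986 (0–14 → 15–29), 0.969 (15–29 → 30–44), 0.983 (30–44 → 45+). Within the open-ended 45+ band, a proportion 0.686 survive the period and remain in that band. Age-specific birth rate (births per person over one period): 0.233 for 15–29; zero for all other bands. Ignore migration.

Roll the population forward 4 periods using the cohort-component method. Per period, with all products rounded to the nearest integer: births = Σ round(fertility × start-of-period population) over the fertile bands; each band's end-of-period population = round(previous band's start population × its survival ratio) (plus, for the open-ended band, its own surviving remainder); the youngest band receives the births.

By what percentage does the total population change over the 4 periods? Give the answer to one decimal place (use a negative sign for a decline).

-31.4

(Bands numbered youngest = 1 to oldest = 4.)
After projecting period 1:
Births: 17800 × 0.233 = 4147
Band 2: 12000 × 0.986 = 11832
Band 3: 17800 × 0.969 = 17248
Band 4: 4000 × 0.983 + 4100 × 0.686 = 3932 + 2813 = 6745
→ [4147, 11832, 17248, 6745]
After projecting period 2:
Births: 11832 × 0.233 = 2757
Band 2: 4147 × 0.986 = 4089
Band 3: 11832 × 0.969 = 11465
Band 4: 17248 × 0.983 + 6745 × 0.686 = 16955 + 4627 = 21582
→ [2757, 4089, 11465, 21582]
After projecting period 3:
Births: 4089 × 0.233 = 953
Band 2: 2757 × 0.986 = 2718
Band 3: 4089 × 0.969 = 3962
Band 4: 11465 × 0.983 + 21582 × 0.686 = 11270 + 14805 = 26075
→ [953, 2718, 3962, 26075]
After projecting period 4:
Births: 2718 × 0.233 = 633
Band 2: 953 × 0.986 = 940
Band 3: 2718 × 0.969 = 2634
Band 4: 3962 × 0.983 + 26075 × 0.686 = 3895 + 17887 = 21782
→ [633, 940, 2634, 21782]
Total: 37900 → 25989; change = -11911; percentage change = -31.4%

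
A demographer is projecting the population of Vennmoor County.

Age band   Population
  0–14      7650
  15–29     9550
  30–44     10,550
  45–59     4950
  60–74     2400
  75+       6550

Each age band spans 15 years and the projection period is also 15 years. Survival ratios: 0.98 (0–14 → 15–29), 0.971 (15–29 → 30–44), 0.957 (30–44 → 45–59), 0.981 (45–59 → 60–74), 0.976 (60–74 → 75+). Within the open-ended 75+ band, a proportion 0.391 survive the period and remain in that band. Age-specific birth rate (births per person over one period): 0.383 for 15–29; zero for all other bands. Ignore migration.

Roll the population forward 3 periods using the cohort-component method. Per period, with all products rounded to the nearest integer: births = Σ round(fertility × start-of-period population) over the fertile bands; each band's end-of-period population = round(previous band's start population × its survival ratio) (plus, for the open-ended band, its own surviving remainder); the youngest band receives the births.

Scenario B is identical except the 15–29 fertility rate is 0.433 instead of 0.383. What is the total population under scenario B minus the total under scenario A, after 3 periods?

1202

Let band 1 be 0–14 through band 6 = 75+.
Period 1:
Births: 9550 * 0.383 = 3658
Band 2: 7650 * 0.98 = 7497
Band 3: 9550 * 0.971 = 9273
Band 4: 10550 * 0.957 = 10096
Band 5: 4950 * 0.981 = 4856
Band 6: 2400 * 0.976 + 6550 * 0.391 = 2342 + 2561 = 4903
Giving 3658 / 7497 / 9273 / 10096 / 4856 / 4903.
Period 2:
Births: 7497 * 0.383 = 2871
Band 2: 3658 * 0.98 = 3585
Band 3: 7497 * 0.971 = 7280
Band 4: 9273 * 0.957 = 8874
Band 5: 10096 * 0.981 = 9904
Band 6: 4856 * 0.976 + 4903 * 0.391 = 4739 + 1917 = 6656
Giving 2871 / 3585 / 7280 / 8874 / 9904 / 6656.
Period 3:
Births: 3585 * 0.383 = 1373
Band 2: 2871 * 0.98 = 2814
Band 3: 3585 * 0.971 = 3481
Band 4: 7280 * 0.957 = 6967
Band 5: 8874 * 0.981 = 8705
Band 6: 9904 * 0.976 + 6656 * 0.391 = 9666 + 2602 = 12268
Giving 1373 / 2814 / 3481 / 6967 / 8705 / 12268.
Scenario A total after 3 periods: 35608
Scenario B projection —
Period 1:
Births: 9550 * 0.433 = 4135
Band 2: 7650 * 0.98 = 7497
Band 3: 9550 * 0.971 = 9273
Band 4: 10550 * 0.957 = 10096
Band 5: 4950 * 0.981 = 4856
Band 6: 2400 * 0.976 + 6550 * 0.391 = 2342 + 2561 = 4903
Giving 4135 / 7497 / 9273 / 10096 / 4856 / 4903.
Period 2:
Births: 7497 * 0.433 = 3246
Band 2: 4135 * 0.98 = 4052
Band 3: 7497 * 0.971 = 7280
Band 4: 9273 * 0.957 = 8874
Band 5: 10096 * 0.981 = 9904
Band 6: 4856 * 0.976 + 4903 * 0.391 = 4739 + 1917 = 6656
Giving 3246 / 4052 / 7280 / 8874 / 9904 / 6656.
Period 3:
Births: 4052 * 0.433 = 1755
Band 2: 3246 * 0.98 = 3181
Band 3: 4052 * 0.971 = 3934
Band 4: 7280 * 0.957 = 6967
Band 5: 8874 * 0.981 = 8705
Band 6: 9904 * 0.976 + 6656 * 0.391 = 9666 + 2602 = 12268
Giving 1755 / 3181 / 3934 / 6967 / 8705 / 12268.
Scenario B total after 3 periods: 36810
Difference B − A = 36810 − 35608 = 1202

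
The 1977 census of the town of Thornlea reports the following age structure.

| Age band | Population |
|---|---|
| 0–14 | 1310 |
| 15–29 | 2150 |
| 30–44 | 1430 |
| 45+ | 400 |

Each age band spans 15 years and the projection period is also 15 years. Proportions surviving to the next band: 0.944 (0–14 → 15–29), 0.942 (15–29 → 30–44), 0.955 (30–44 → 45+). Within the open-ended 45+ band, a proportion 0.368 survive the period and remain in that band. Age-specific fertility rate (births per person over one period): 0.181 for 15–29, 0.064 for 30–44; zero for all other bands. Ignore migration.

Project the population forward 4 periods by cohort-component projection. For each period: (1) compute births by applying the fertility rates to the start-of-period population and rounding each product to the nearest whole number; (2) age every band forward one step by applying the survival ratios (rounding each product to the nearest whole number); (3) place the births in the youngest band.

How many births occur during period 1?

[period 1]
Births: 2150 * 0.181 = 389, 1430 * 0.064 = 92 → 481
15–29: 1310 * 0.944 = 1237
30–44: 2150 * 0.942 = 2025
45+: 1430 * 0.955 + 400 * 0.368 = 1366 + 147 = 1513
Population now: 0–14=481, 15–29=1237, 30–44=2025, 45+=1513

481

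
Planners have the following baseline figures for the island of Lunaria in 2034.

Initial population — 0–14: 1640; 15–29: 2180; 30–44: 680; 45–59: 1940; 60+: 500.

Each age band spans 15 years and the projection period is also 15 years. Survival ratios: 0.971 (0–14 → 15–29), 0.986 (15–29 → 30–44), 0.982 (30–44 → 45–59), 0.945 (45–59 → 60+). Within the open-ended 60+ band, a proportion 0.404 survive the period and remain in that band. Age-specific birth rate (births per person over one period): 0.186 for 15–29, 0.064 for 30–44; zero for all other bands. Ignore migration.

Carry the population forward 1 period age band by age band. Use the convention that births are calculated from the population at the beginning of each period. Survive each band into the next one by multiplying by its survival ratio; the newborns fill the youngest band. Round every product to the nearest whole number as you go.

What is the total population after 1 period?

6893

Call the bands 1 to 5, youngest first.
[period 1]
Births: 2180 × 0.186 = 405  |  680 × 0.064 = 44 → 449
Band 2: 1640 × 0.971 = 1592
Band 3: 2180 × 0.986 = 2149
Band 4: 680 × 0.982 = 668
Band 5: 1940 × 0.945 + 500 × 0.404 = 1833 + 202 = 2035
→ [449, 1592, 2149, 668, 2035]
Total after period 1: 449 + 1592 + 2149 + 668 + 2035 = 6893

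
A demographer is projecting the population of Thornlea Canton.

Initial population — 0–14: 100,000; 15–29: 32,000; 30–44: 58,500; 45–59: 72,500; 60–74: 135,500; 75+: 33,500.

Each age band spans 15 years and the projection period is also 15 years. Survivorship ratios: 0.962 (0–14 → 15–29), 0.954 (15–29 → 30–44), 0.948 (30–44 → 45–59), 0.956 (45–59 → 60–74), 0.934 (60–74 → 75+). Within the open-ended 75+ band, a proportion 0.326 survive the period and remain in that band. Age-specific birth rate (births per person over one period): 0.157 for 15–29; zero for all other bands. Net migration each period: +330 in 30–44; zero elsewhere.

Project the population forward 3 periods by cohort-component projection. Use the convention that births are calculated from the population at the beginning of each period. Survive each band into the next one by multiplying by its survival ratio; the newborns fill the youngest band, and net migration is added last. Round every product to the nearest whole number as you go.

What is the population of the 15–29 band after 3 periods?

14529

Let group 1 be 0–14 through group 6 = 75+.
[period 1]
Births: 32000 × 0.157 = 5024
Group 2: 100000 × 0.962 = 96200
Group 3: 32000 × 0.954 = 30528
Group 4: 58500 × 0.948 = 55458
Group 5: 72500 × 0.956 = 69310
Group 6: 135500 × 0.934 + 33500 × 0.326 = 126557 + 10921 = 137478
Net migration: Group 3 + 330 → 30858
End of period: [5024, 96200, 30858, 55458, 69310, 137478]
[period 2]
Births: 96200 × 0.157 = 15103
Group 2: 5024 × 0.962 = 4833
Group 3: 96200 × 0.954 = 91775
Group 4: 30858 × 0.948 = 29253
Group 5: 55458 × 0.956 = 53018
Group 6: 69310 × 0.934 + 137478 × 0.326 = 64736 + 44818 = 109554
Net migration: Group 3 + 330 → 92105
End of period: [15103, 4833, 92105, 29253, 53018, 109554]
[period 3]
Births: 4833 × 0.157 = 759
Group 2: 15103 × 0.962 = 14529
Group 3: 4833 × 0.954 = 4611
Group 4: 92105 × 0.948 = 87316
Group 5: 29253 × 0.956 = 27966
Group 6: 53018 × 0.934 + 109554 × 0.326 = 49519 + 35715 = 85234
Net migration: Group 3 + 330 → 4941
End of period: [759, 14529, 4941, 87316, 27966, 85234]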